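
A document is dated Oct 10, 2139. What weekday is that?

Doomsday rule: the anchor day for the 2100s is Sunday. For year 39: 39÷12 = 3 r 3, and 3÷4 = 0, so 3+3+0 = 6.
Sunday + 6 ≡ Saturday — that's 2139's doomsday.
In October the doomsday date is Oct 10.
Oct 10 is the doomsday itself: Saturday.

Saturday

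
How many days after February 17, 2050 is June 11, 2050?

114

Feb 17, 2050 → Mar 17, 2050: 28 days (February has 28).
Mar 17, 2050 → Apr 17, 2050: 31 days (March has 31).
Apr 17, 2050 → May 17, 2050: 30 days (April has 30).
May 17, 2050 → Jun 11, 2050: 25 days.
Total: 114 days.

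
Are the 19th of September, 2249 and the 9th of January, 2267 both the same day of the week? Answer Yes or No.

From Sep 19, 2249 to Jan 9, 2267 is 6321 days.
6321 mod 7 = 0, so they are the same weekday.
(Sep 19, 2249 is a Wednesday; Jan 9, 2267 is a Wednesday.)

Yes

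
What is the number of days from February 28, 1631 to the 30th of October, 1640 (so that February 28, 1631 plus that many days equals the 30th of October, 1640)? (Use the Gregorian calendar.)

3532

Feb 28, 1631 → Feb 28, 1632: 365 days.
Feb 28, 1632 → Feb 28, 1633: 366 days (Feb 29, 1632 is in that span).
Feb 28, 1633 → Feb 28, 1634: 365 days.
Feb 28, 1634 → Feb 28, 1635: 365 days.
Feb 28, 1635 → Feb 28, 1636: 365 days.
Feb 28, 1636 → Feb 28, 1637: 366 days (Feb 29, 1636 is in that span).
Feb 28, 1637 → Feb 28, 1638: 365 days.
Feb 28, 1638 → Feb 28, 1639: 365 days.
Feb 28, 1639 → Feb 28, 1640: 365 days.
Feb 28, 1640 → Mar 28, 1640: 29 days (February has 29).
Mar 28, 1640 → Apr 28, 1640: 31 days (March has 31).
Apr 28, 1640 → May 28, 1640: 30 days (April has 30).
May 28, 1640 → Jun 28, 1640: 31 days (May has 31).
Jun 28, 1640 → Jul 28, 1640: 30 days (June has 30).
Jul 28, 1640 → Aug 28, 1640: 31 days (July has 31).
Aug 28, 1640 → Sep 28, 1640: 31 days (August has 31).
Sep 28, 1640 → Oct 28, 1640: 30 days (September has 30).
Oct 28, 1640 → Oct 30, 1640: 2 days.
Total: 3532 days.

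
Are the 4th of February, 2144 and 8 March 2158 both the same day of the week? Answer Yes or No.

From Feb 4, 2144 to Mar 8, 2158 is 5146 days.
5146 mod 7 = 1, so they are different weekdays.
(Feb 4, 2144 is a Tuesday; Mar 8, 2158 is a Wednesday.)

No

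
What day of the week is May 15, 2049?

Doomsday rule: the anchor day for the 2000s is Tuesday. For year 49: 49÷12 = 4 r 1, and 1÷4 = 0, so 4+1+0 = 5.
Tuesday + 5 ≡ Sunday — that's 2049's doomsday.
In May the doomsday date is May 9.
May 15 is 6 days after May 9; 6 mod 7 = 6, so Sunday + 6 = Saturday.

Saturday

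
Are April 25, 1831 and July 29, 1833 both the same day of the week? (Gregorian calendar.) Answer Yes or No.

Yes

From Apr 25, 1831 to Jul 29, 1833 is 826 days.
826 mod 7 = 0, so they are the same weekday.
(Apr 25, 1831 is a Monday; Jul 29, 1833 is a Monday.)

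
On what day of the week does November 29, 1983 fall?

Tuesday

January 1, 1983 is a Saturday.
Jan 1, 1983 → Feb 1, 1983: 31 days (January has 31).
Feb 1, 1983 → Mar 1, 1983: 28 days (February has 28).
Mar 1, 1983 → Apr 1, 1983: 31 days (March has 31).
Apr 1, 1983 → May 1, 1983: 30 days (April has 30).
May 1, 1983 → Jun 1, 1983: 31 days (May has 31).
Jun 1, 1983 → Jul 1, 1983: 30 days (June has 30).
Jul 1, 1983 → Aug 1, 1983: 31 days (July has 31).
Aug 1, 1983 → Sep 1, 1983: 31 days (August has 31).
Sep 1, 1983 → Oct 1, 1983: 30 days (September has 30).
Oct 1, 1983 → Nov 1, 1983: 31 days (October has 31).
Nov 1, 1983 → Nov 29, 1983: 28 days.
Total: 332 days.
332 mod 7 = 3, so Saturday + 3 = Tuesday.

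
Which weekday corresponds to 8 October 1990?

January 1, 1990 is a Monday.
Jan 1, 1990 → Feb 1, 1990: 31 days (January has 31).
Feb 1, 1990 → Mar 1, 1990: 28 days (February has 28).
Mar 1, 1990 → Apr 1, 1990: 31 days (March has 31).
Apr 1, 1990 → May 1, 1990: 30 days (April has 30).
May 1, 1990 → Jun 1, 1990: 31 days (May has 31).
Jun 1, 1990 → Jul 1, 1990: 30 days (June has 30).
Jul 1, 1990 → Aug 1, 1990: 31 days (July has 31).
Aug 1, 1990 → Sep 1, 1990: 31 days (August has 31).
Sep 1, 1990 → Oct 1, 1990: 30 days (September has 30).
Oct 1, 1990 → Oct 8, 1990: 7 days.
Total: 280 days.
280 mod 7 = 0, so Monday + 0 = Monday.

Monday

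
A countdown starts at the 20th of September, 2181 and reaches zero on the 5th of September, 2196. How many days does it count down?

5464

Sep 20, 2181 → Sep 20, 2182: 365 days.
Sep 20, 2182 → Sep 20, 2183: 365 days.
Sep 20, 2183 → Sep 20, 2184: 366 days (Feb 29, 2184 is in that span).
Sep 20, 2184 → Sep 20, 2185: 365 days.
Sep 20, 2185 → Sep 20, 2186: 365 days.
Sep 20, 2186 → Sep 20, 2187: 365 days.
Sep 20, 2187 → Sep 20, 2188: 366 days (Feb 29, 2188 is in that span).
Sep 20, 2188 → Sep 20, 2189: 365 days.
Sep 20, 2189 → Sep 20, 2190: 365 days.
Sep 20, 2190 → Sep 20, 2191: 365 days.
Sep 20, 2191 → Sep 20, 2192: 366 days (Feb 29, 2192 is in that span).
Sep 20, 2192 → Sep 20, 2193: 365 days.
Sep 20, 2193 → Sep 20, 2194: 365 days.
Sep 20, 2194 → Sep 20, 2195: 365 days.
Sep 20, 2195 → Oct 20, 2195: 30 days (September has 30).
Oct 20, 2195 → Nov 20, 2195: 31 days (October has 31).
Nov 20, 2195 → Dec 20, 2195: 30 days (November has 30).
Dec 20, 2195 → Jan 20, 2196: 31 days (December has 31).
Jan 20, 2196 → Feb 20, 2196: 31 days (January has 31).
Feb 20, 2196 → Mar 20, 2196: 29 days (February has 29).
Mar 20, 2196 → Apr 20, 2196: 31 days (March has 31).
Apr 20, 2196 → May 20, 2196: 30 days (April has 30).
May 20, 2196 → Jun 20, 2196: 31 days (May has 31).
Jun 20, 2196 → Jul 20, 2196: 30 days (June has 30).
Jul 20, 2196 → Aug 20, 2196: 31 days (July has 31).
Aug 20, 2196 → Sep 5, 2196: 16 days.
Total: 5464 days.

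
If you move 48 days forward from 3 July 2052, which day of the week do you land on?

Jul 3, 2052 is a Wednesday.
48 mod 7 = 6, so 48 days after a Wednesday is Wednesday + 6 = Tuesday.

Tuesday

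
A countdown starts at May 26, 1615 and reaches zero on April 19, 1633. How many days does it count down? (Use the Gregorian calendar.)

May 26, 1615 → May 26, 1616: 366 days (Feb 29, 1616 is in that span).
May 26, 1616 → May 26, 1617: 365 days.
May 26, 1617 → May 26, 1618: 365 days.
May 26, 1618 → May 26, 1619: 365 days.
May 26, 1619 → May 26, 1620: 366 days (Feb 29, 1620 is in that span).
May 26, 1620 → May 26, 1621: 365 days.
May 26, 1621 → May 26, 1622: 365 days.
May 26, 1622 → May 26, 1623: 365 days.
May 26, 1623 → May 26, 1624: 366 days (Feb 29, 1624 is in that span).
May 26, 1624 → May 26, 1625: 365 days.
May 26, 1625 → May 26, 1626: 365 days.
May 26, 1626 → May 26, 1627: 365 days.
May 26, 1627 → May 26, 1628: 366 days (Feb 29, 1628 is in that span).
May 26, 1628 → May 26, 1629: 365 days.
May 26, 1629 → May 26, 1630: 365 days.
May 26, 1630 → May 26, 1631: 365 days.
May 26, 1631 → May 26, 1632: 366 days (Feb 29, 1632 is in that span).
May 26, 1632 → Jun 26, 1632: 31 days (May has 31).
Jun 26, 1632 → Jul 26, 1632: 30 days (June has 30).
Jul 26, 1632 → Aug 26, 1632: 31 days (July has 31).
Aug 26, 1632 → Sep 26, 1632: 31 days (August has 31).
Sep 26, 1632 → Oct 26, 1632: 30 days (September has 30).
Oct 26, 1632 → Nov 26, 1632: 31 days (October has 31).
Nov 26, 1632 → Dec 26, 1632: 30 days (November has 30).
Dec 26, 1632 → Jan 26, 1633: 31 days (December has 31).
Jan 26, 1633 → Feb 26, 1633: 31 days (January has 31).
Feb 26, 1633 → Mar 26, 1633: 28 days (February has 28).
Mar 26, 1633 → Apr 19, 1633: 24 days.
Total: 6538 days.

6538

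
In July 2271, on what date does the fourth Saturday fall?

July 22, 2271

July 1, 2271 is a Saturday.
The first Saturday is therefore July 1 (same day).
The fourth Saturday is 1 + 3×7 = July 22.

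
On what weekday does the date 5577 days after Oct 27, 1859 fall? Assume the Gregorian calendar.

Tuesday

First find the weekday of Oct 27, 1859. Doomsday rule: the anchor day for the 1800s is Friday. For year 59: 59÷12 = 4 r 11, and 11÷4 = 2, so 4+11+2 = 17.
Friday + 17 ≡ Monday — that's 1859's doomsday.
In October the doomsday date is Oct 10.
Oct 27 is 17 days after Oct 10; 17 mod 7 = 3, so Monday + 3 = Thursday.
5577 mod 7 = 5, so 5577 days after a Thursday is Thursday + 5 = Tuesday.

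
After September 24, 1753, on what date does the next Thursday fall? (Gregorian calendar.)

Sep 24, 1753 is a Monday.
From Monday to the next Thursday is 3 days.
Sep 24, 1753 + 3 = Sep 27, 1753.

September 27, 1753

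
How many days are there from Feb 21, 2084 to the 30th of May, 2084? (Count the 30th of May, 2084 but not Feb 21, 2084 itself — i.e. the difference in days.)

Feb 21, 2084 → Mar 21, 2084: 29 days (February has 29).
Mar 21, 2084 → Apr 21, 2084: 31 days (March has 31).
Apr 21, 2084 → May 21, 2084: 30 days (April has 30).
May 21, 2084 → May 30, 2084: 9 days.
Total: 99 days.

99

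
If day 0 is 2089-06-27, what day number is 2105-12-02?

Jun 27, 2089 → Jun 27, 2090: 365 days.
Jun 27, 2090 → Jun 27, 2091: 365 days.
Jun 27, 2091 → Jun 27, 2092: 366 days (Feb 29, 2092 is in that span).
Jun 27, 2092 → Jun 27, 2093: 365 days.
Jun 27, 2093 → Jun 27, 2094: 365 days.
Jun 27, 2094 → Jun 27, 2095: 365 days.
Jun 27, 2095 → Jun 27, 2096: 366 days (Feb 29, 2096 is in that span).
Jun 27, 2096 → Jun 27, 2097: 365 days.
Jun 27, 2097 → Jun 27, 2098: 365 days.
Jun 27, 2098 → Jun 27, 2099: 365 days.
Jun 27, 2099 → Jun 27, 2100: 365 days.
Jun 27, 2100 → Jun 27, 2101: 365 days.
Jun 27, 2101 → Jun 27, 2102: 365 days.
Jun 27, 2102 → Jun 27, 2103: 365 days.
Jun 27, 2103 → Jun 27, 2104: 366 days (Feb 29, 2104 is in that span).
Jun 27, 2104 → Jun 27, 2105: 365 days.
Jun 27, 2105 → Jul 27, 2105: 30 days (June has 30).
Jul 27, 2105 → Aug 27, 2105: 31 days (July has 31).
Aug 27, 2105 → Sep 27, 2105: 31 days (August has 31).
Sep 27, 2105 → Oct 27, 2105: 30 days (September has 30).
Oct 27, 2105 → Nov 27, 2105: 31 days (October has 31).
Nov 27, 2105 → Dec 2, 2105: 5 days.
Total: 6001 days.

6001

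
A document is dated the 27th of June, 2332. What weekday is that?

Doomsday rule: the anchor day for the 2300s is Wednesday. For year 32: 32÷12 = 2 r 8, and 8÷4 = 2, so 2+8+2 = 12.
Wednesday + 12 ≡ Monday — that's 2332's doomsday.
In June the doomsday date is Jun 6.
Jun 27 is 21 days after Jun 6; 21 mod 7 = 0, so Monday + 0 = Monday.

Monday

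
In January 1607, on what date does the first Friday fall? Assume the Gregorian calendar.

January 5, 1607

January 1, 1607 is a Monday.
The first Friday is therefore January 5 (4 days later).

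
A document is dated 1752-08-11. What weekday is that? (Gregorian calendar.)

Doomsday rule: the anchor day for the 1700s is Sunday. For year 52: 52÷12 = 4 r 4, and 4÷4 = 1, so 4+4+1 = 9.
Sunday + 9 ≡ Tuesday — that's 1752's doomsday.
In August the doomsday date is Aug 8.
Aug 11 is 3 days after Aug 8; 3 mod 7 = 3, so Tuesday + 3 = Friday.

Friday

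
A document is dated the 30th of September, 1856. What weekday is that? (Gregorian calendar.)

Doomsday rule: the anchor day for the 1800s is Friday. For year 56: 56÷12 = 4 r 8, and 8÷4 = 2, so 4+8+2 = 14.
Friday + 14 ≡ Friday — that's 1856's doomsday.
In September the doomsday date is Sep 5.
Sep 30 is 25 days after Sep 5; 25 mod 7 = 4, so Friday + 4 = Tuesday.

Tuesday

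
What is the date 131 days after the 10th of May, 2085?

May has 31 days: +22 → Jun 1, 2085 (109 left).
Jun has 30 days: +30 → Jul 1, 2085 (79 left).
Jul has 31 days: +31 → Aug 1, 2085 (48 left).
Aug has 31 days: +31 → Sep 1, 2085 (17 left).
+17 → Sep 18, 2085.

September 18, 2085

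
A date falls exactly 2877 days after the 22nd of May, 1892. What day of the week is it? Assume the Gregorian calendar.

Sunday

First find the weekday of May 22, 1892. Doomsday rule: the anchor day for the 1800s is Friday. For year 92: 92÷12 = 7 r 8, and 8÷4 = 2, so 7+8+2 = 17.
Friday + 17 ≡ Monday — that's 1892's doomsday.
In May the doomsday date is May 9.
May 22 is 13 days after May 9; 13 mod 7 = 6, so Monday + 6 = Sunday.
2877 mod 7 = 0, so 2877 days after a Sunday is Sunday + 0 = Sunday.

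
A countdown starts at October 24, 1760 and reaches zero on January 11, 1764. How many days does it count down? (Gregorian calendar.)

1174

Oct 24, 1760 → Oct 24, 1761: 365 days.
Oct 24, 1761 → Oct 24, 1762: 365 days.
Oct 24, 1762 → Oct 24, 1763: 365 days.
Oct 24, 1763 → Nov 24, 1763: 31 days (October has 31).
Nov 24, 1763 → Dec 24, 1763: 30 days (November has 30).
Dec 24, 1763 → Jan 11, 1764: 18 days.
Total: 1174 days.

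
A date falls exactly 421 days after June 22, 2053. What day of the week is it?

Monday

First find the weekday of Jun 22, 2053. Doomsday rule: the anchor day for the 2000s is Tuesday. For year 53: 53÷12 = 4 r 5, and 5÷4 = 1, so 4+5+1 = 10.
Tuesday + 10 ≡ Friday — that's 2053's doomsday.
In June the doomsday date is Jun 6.
Jun 22 is 16 days after Jun 6; 16 mod 7 = 2, so Friday + 2 = Sunday.
421 mod 7 = 1, so 421 days after a Sunday is Sunday + 1 = Monday.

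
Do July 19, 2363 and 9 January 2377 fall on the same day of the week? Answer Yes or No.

No

From Jul 19, 2363 to Jan 9, 2377 is 4923 days.
4923 mod 7 = 2, so they are different weekdays.
(Jul 19, 2363 is a Friday; Jan 9, 2377 is a Sunday.)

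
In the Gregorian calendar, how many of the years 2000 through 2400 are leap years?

98

Multiples of 4 in [2000,2400]: 101.
Of those, multiples of 100: 5 (not leap unless ÷400).
Multiples of 400: 2.
Leap years = 101 − 5 + 2 = 98.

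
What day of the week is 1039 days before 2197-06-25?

First find the weekday of Jun 25, 2197. Doomsday rule: the anchor day for the 2100s is Sunday. For year 97: 97÷12 = 8 r 1, and 1÷4 = 0, so 8+1+0 = 9.
Sunday + 9 ≡ Tuesday — that's 2197's doomsday.
In June the doomsday date is Jun 6.
Jun 25 is 19 days after Jun 6; 19 mod 7 = 5, so Tuesday + 5 = Sunday.
1039 mod 7 = 3, so 1039 days before a Sunday is Sunday − 3 = Thursday.

Thursday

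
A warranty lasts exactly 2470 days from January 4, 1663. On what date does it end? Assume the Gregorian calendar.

+365 (one year) → Jan 4, 1664 (2105 left).
+366 (one year; includes Feb 29, 1664) → Jan 4, 1665 (1739 left).
+365 (one year) → Jan 4, 1666 (1374 left).
+365 (one year) → Jan 4, 1667 (1009 left).
+365 (one year) → Jan 4, 1668 (644 left).
+366 (one year; includes Feb 29, 1668) → Jan 4, 1669 (278 left).
Jan has 31 days: +28 → Feb 1, 1669 (250 left).
Feb has 28 days: +28 → Mar 1, 1669 (222 left).
Mar has 31 days: +31 → Apr 1, 1669 (191 left).
Apr has 30 days: +30 → May 1, 1669 (161 left).
May has 31 days: +31 → Jun 1, 1669 (130 left).
Jun has 30 days: +30 → Jul 1, 1669 (100 left).
Jul has 31 days: +31 → Aug 1, 1669 (69 left).
Aug has 31 days: +31 → Sep 1, 1669 (38 left).
Sep has 30 days: +30 → Oct 1, 1669 (8 left).
+8 → Oct 9, 1669.

October 9, 1669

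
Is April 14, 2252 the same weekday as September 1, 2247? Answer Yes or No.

Yes

From Sep 1, 2247 to Apr 14, 2252 is 1687 days.
1687 mod 7 = 0, so they are the same weekday.
(Sep 1, 2247 is a Wednesday; Apr 14, 2252 is a Wednesday.)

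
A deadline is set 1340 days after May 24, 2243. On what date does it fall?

January 23, 2247

+366 (one year; includes Feb 29, 2244) → May 24, 2244 (974 left).
+365 (one year) → May 24, 2245 (609 left).
+365 (one year) → May 24, 2246 (244 left).
May has 31 days: +8 → Jun 1, 2246 (236 left).
Jun has 30 days: +30 → Jul 1, 2246 (206 left).
Jul has 31 days: +31 → Aug 1, 2246 (175 left).
Aug has 31 days: +31 → Sep 1, 2246 (144 left).
Sep has 30 days: +30 → Oct 1, 2246 (114 left).
Oct has 31 days: +31 → Nov 1, 2246 (83 left).
Nov has 30 days: +30 → Dec 1, 2246 (53 left).
Dec has 31 days: +31 → Jan 1, 2247 (22 left).
+22 → Jan 23, 2247.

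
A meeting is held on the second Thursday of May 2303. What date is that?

May 14, 2303

May 1, 2303 is a Friday.
The first Thursday is therefore May 7 (6 days later).
The second Thursday is 7 + 1×7 = May 14.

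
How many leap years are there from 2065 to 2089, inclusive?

6

Multiples of 4 in [2065,2089]: 6.
Of those, multiples of 100: 0 (not leap unless ÷400).
Multiples of 400: 0.
Leap years = 6 − 0 + 0 = 6.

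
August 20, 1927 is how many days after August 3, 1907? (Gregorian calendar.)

Aug 3, 1907 → Aug 3, 1908: 366 days (Feb 29, 1908 is in that span).
Aug 3, 1908 → Aug 3, 1909: 365 days.
Aug 3, 1909 → Aug 3, 1910: 365 days.
Aug 3, 1910 → Aug 3, 1911: 365 days.
Aug 3, 1911 → Aug 3, 1912: 366 days (Feb 29, 1912 is in that span).
Aug 3, 1912 → Aug 3, 1913: 365 days.
Aug 3, 1913 → Aug 3, 1914: 365 days.
Aug 3, 1914 → Aug 3, 1915: 365 days.
Aug 3, 1915 → Aug 3, 1916: 366 days (Feb 29, 1916 is in that span).
Aug 3, 1916 → Aug 3, 1917: 365 days.
Aug 3, 1917 → Aug 3, 1918: 365 days.
Aug 3, 1918 → Aug 3, 1919: 365 days.
Aug 3, 1919 → Aug 3, 1920: 366 days (Feb 29, 1920 is in that span).
Aug 3, 1920 → Aug 3, 1921: 365 days.
Aug 3, 1921 → Aug 3, 1922: 365 days.
Aug 3, 1922 → Aug 3, 1923: 365 days.
Aug 3, 1923 → Aug 3, 1924: 366 days (Feb 29, 1924 is in that span).
Aug 3, 1924 → Aug 3, 1925: 365 days.
Aug 3, 1925 → Aug 3, 1926: 365 days.
Aug 3, 1926 → Sep 3, 1926: 31 days (August has 31).
Sep 3, 1926 → Oct 3, 1926: 30 days (September has 30).
Oct 3, 1926 → Nov 3, 1926: 31 days (October has 31).
Nov 3, 1926 → Dec 3, 1926: 30 days (November has 30).
Dec 3, 1926 → Jan 3, 1927: 31 days (December has 31).
Jan 3, 1927 → Feb 3, 1927: 31 days (January has 31).
Feb 3, 1927 → Mar 3, 1927: 28 days (February has 28).
Mar 3, 1927 → Apr 3, 1927: 31 days (March has 31).
Apr 3, 1927 → May 3, 1927: 30 days (April has 30).
May 3, 1927 → Jun 3, 1927: 31 days (May has 31).
Jun 3, 1927 → Jul 3, 1927: 30 days (June has 30).
Jul 3, 1927 → Aug 3, 1927: 31 days (July has 31).
Aug 3, 1927 → Aug 20, 1927: 17 days.
Total: 7322 days.

7322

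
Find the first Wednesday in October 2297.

October 1, 2297 is a Friday.
The first Wednesday is therefore October 6 (5 days later).

October 6, 2297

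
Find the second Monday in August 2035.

August 13, 2035

August 1, 2035 is a Wednesday.
The first Monday is therefore August 6 (5 days later).
The second Monday is 6 + 1×7 = August 13.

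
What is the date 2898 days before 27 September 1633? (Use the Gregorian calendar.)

−365 (one year) → Sep 27, 1632 (2533 left).
−366 (one year; includes Feb 29, 1632) → Sep 27, 1631 (2167 left).
−365 (one year) → Sep 27, 1630 (1802 left).
−365 (one year) → Sep 27, 1629 (1437 left).
−365 (one year) → Sep 27, 1628 (1072 left).
−366 (one year; includes Feb 29, 1628) → Sep 27, 1627 (706 left).
−365 (one year) → Sep 27, 1626 (341 left).
−27 → Aug 31, 1626 (end of Aug, 31 days; 314 left).
−31 → Jul 31, 1626 (end of Jul, 31 days; 283 left).
−31 → Jun 30, 1626 (end of Jun, 30 days; 252 left).
−30 → May 31, 1626 (end of May, 31 days; 222 left).
−31 → Apr 30, 1626 (end of Apr, 30 days; 191 left).
−30 → Mar 31, 1626 (end of Mar, 31 days; 161 left).
−31 → Feb 28, 1626 (end of Feb, 28 days; 130 left).
−28 → Jan 31, 1626 (end of Jan, 31 days; 102 left).
−31 → Dec 31, 1625 (end of Dec, 31 days; 71 left).
−31 → Nov 30, 1625 (end of Nov, 30 days; 40 left).
−30 → Oct 31, 1625 (end of Oct, 31 days; 10 left).
−10 → Oct 21, 1625.

October 21, 1625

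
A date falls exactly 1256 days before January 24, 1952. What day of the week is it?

Jan 24, 1952 is a Thursday.
1256 mod 7 = 3, so 1256 days before a Thursday is Thursday − 3 = Monday.

Monday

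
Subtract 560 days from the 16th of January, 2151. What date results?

July 5, 2149

−365 (one year) → Jan 16, 2150 (195 left).
−16 → Dec 31, 2149 (end of Dec, 31 days; 179 left).
−31 → Nov 30, 2149 (end of Nov, 30 days; 148 left).
−30 → Oct 31, 2149 (end of Oct, 31 days; 118 left).
−31 → Sep 30, 2149 (end of Sep, 30 days; 87 left).
−30 → Aug 31, 2149 (end of Aug, 31 days; 57 left).
−31 → Jul 31, 2149 (end of Jul, 31 days; 26 left).
−26 → Jul 5, 2149.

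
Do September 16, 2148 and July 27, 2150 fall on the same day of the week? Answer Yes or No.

Yes

From Sep 16, 2148 to Jul 27, 2150 is 679 days.
679 mod 7 = 0, so they are the same weekday.
(Sep 16, 2148 is a Monday; Jul 27, 2150 is a Monday.)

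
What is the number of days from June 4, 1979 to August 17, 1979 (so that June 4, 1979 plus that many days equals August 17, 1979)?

74

Jun 4, 1979 → Jul 4, 1979: 30 days (June has 30).
Jul 4, 1979 → Aug 4, 1979: 31 days (July has 31).
Aug 4, 1979 → Aug 17, 1979: 13 days.
Total: 74 days.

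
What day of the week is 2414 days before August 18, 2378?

Saturday

First find the weekday of Aug 18, 2378. Doomsday rule: the anchor day for the 2300s is Wednesday. For year 78: 78÷12 = 6 r 6, and 6÷4 = 1, so 6+6+1 = 13.
Wednesday + 13 ≡ Tuesday — that's 2378's doomsday.
In August the doomsday date is Aug 8.
Aug 18 is 10 days after Aug 8; 10 mod 7 = 3, so Tuesday + 3 = Friday.
2414 mod 7 = 6, so 2414 days before a Friday is Friday − 6 = Saturday.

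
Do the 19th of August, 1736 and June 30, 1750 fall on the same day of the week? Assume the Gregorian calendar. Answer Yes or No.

No

From Aug 19, 1736 to Jun 30, 1750 is 5063 days.
5063 mod 7 = 2, so they are different weekdays.
(Aug 19, 1736 is a Sunday; Jun 30, 1750 is a Tuesday.)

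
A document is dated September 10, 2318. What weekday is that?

Tuesday

Doomsday rule: the anchor day for the 2300s is Wednesday. For year 18: 18÷12 = 1 r 6, and 6÷4 = 1, so 1+6+1 = 8.
Wednesday + 8 ≡ Thursday — that's 2318's doomsday.
In September the doomsday date is Sep 5.
Sep 10 is 5 days after Sep 5; 5 mod 7 = 5, so Thursday + 5 = Tuesday.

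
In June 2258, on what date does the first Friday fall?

June 1, 2258 is a Tuesday.
The first Friday is therefore June 4 (3 days later).

June 4, 2258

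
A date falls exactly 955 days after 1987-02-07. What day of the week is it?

Tuesday

First find the weekday of Feb 7, 1987. Doomsday rule: the anchor day for the 1900s is Wednesday. For year 87: 87÷12 = 7 r 3, and 3÷4 = 0, so 7+3+0 = 10.
Wednesday + 10 ≡ Saturday — that's 1987's doomsday.
In February the doomsday date is Feb 28 (1987 is not a leap year).
Feb 7 is 21 days before Feb 28; 21 mod 7 = 0, so Saturday − 0 = Saturday.
955 mod 7 = 3, so 955 days after a Saturday is Saturday + 3 = Tuesday.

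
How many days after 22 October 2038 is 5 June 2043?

Oct 22, 2038 → Oct 22, 2039: 365 days.
Oct 22, 2039 → Oct 22, 2040: 366 days (Feb 29, 2040 is in that span).
Oct 22, 2040 → Oct 22, 2041: 365 days.
Oct 22, 2041 → Oct 22, 2042: 365 days.
Oct 22, 2042 → Nov 22, 2042: 31 days (October has 31).
Nov 22, 2042 → Dec 22, 2042: 30 days (November has 30).
Dec 22, 2042 → Jan 22, 2043: 31 days (December has 31).
Jan 22, 2043 → Feb 22, 2043: 31 days (January has 31).
Feb 22, 2043 → Mar 22, 2043: 28 days (February has 28).
Mar 22, 2043 → Apr 22, 2043: 31 days (March has 31).
Apr 22, 2043 → May 22, 2043: 30 days (April has 30).
May 22, 2043 → Jun 5, 2043: 14 days.
Total: 1687 days.

1687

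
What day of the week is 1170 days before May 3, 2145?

Sunday

First find the weekday of May 3, 2145. Doomsday rule: the anchor day for the 2100s is Sunday. For year 45: 45÷12 = 3 r 9, and 9÷4 = 2, so 3+9+2 = 14.
Sunday + 14 ≡ Sunday — that's 2145's doomsday.
In May the doomsday date is May 9.
May 3 is 6 days before May 9; 6 mod 7 = 6, so Sunday − 6 = Monday.
1170 mod 7 = 1, so 1170 days before a Monday is Monday − 1 = Sunday.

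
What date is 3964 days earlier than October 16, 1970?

−365 (one year) → Oct 16, 1969 (3599 left).
−365 (one year) → Oct 16, 1968 (3234 left).
−366 (one year; includes Feb 29, 1968) → Oct 16, 1967 (2868 left).
−365 (one year) → Oct 16, 1966 (2503 left).
−365 (one year) → Oct 16, 1965 (2138 left).
−365 (one year) → Oct 16, 1964 (1773 left).
−366 (one year; includes Feb 29, 1964) → Oct 16, 1963 (1407 left).
−365 (one year) → Oct 16, 1962 (1042 left).
−365 (one year) → Oct 16, 1961 (677 left).
−365 (one year) → Oct 16, 1960 (312 left).
−16 → Sep 30, 1960 (end of Sep, 30 days; 296 left).
−30 → Aug 31, 1960 (end of Aug, 31 days; 266 left).
−31 → Jul 31, 1960 (end of Jul, 31 days; 235 left).
−31 → Jun 30, 1960 (end of Jun, 30 days; 204 left).
−30 → May 31, 1960 (end of May, 31 days; 174 left).
−31 → Apr 30, 1960 (end of Apr, 30 days; 143 left).
−30 → Mar 31, 1960 (end of Mar, 31 days; 113 left).
−31 → Feb 29, 1960 (end of Feb, 29 days; 82 left).
−29 → Jan 31, 1960 (end of Jan, 31 days; 53 left).
−31 → Dec 31, 1959 (end of Dec, 31 days; 22 left).
−22 → Dec 9, 1959.

December 9, 1959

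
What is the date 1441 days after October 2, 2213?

September 12, 2217

+365 (one year) → Oct 2, 2214 (1076 left).
+365 (one year) → Oct 2, 2215 (711 left).
+366 (one year; includes Feb 29, 2216) → Oct 2, 2216 (345 left).
Oct has 31 days: +30 → Nov 1, 2216 (315 left).
Nov has 30 days: +30 → Dec 1, 2216 (285 left).
Dec has 31 days: +31 → Jan 1, 2217 (254 left).
Jan has 31 days: +31 → Feb 1, 2217 (223 left).
Feb has 28 days: +28 → Mar 1, 2217 (195 left).
Mar has 31 days: +31 → Apr 1, 2217 (164 left).
Apr has 30 days: +30 → May 1, 2217 (134 left).
May has 31 days: +31 → Jun 1, 2217 (103 left).
Jun has 30 days: +30 → Jul 1, 2217 (73 left).
Jul has 31 days: +31 → Aug 1, 2217 (42 left).
Aug has 31 days: +31 → Sep 1, 2217 (11 left).
+11 → Sep 12, 2217.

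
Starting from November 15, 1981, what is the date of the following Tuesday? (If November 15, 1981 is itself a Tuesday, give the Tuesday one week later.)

November 17, 1981

Nov 15, 1981 is a Sunday.
From Sunday to the next Tuesday is 2 days.
Nov 15, 1981 + 2 = Nov 17, 1981.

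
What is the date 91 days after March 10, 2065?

Mar has 31 days: +22 → Apr 1, 2065 (69 left).
Apr has 30 days: +30 → May 1, 2065 (39 left).
May has 31 days: +31 → Jun 1, 2065 (8 left).
+8 → Jun 9, 2065.

June 9, 2065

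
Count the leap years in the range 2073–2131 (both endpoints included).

13

Multiples of 4 in [2073,2131]: 14.
Of those, multiples of 100: 1 (not leap unless ÷400).
Multiples of 400: 0.
Leap years = 14 − 1 + 0 = 13.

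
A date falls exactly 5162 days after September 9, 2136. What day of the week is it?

First find the weekday of Sep 9, 2136. Doomsday rule: the anchor day for the 2100s is Sunday. For year 36: 36÷12 = 3 r 0, and 0÷4 = 0, so 3+0+0 = 3.
Sunday + 3 ≡ Wednesday — that's 2136's doomsday.
In September the doomsday date is Sep 5.
Sep 9 is 4 days after Sep 5; 4 mod 7 = 4, so Wednesday + 4 = Sunday.
5162 mod 7 = 3, so 5162 days after a Sunday is Sunday + 3 = Wednesday.

Wednesday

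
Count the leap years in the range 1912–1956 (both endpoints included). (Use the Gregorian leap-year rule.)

Multiples of 4 in [1912,1956]: 12.
Of those, multiples of 100: 0 (not leap unless ÷400).
Multiples of 400: 0.
Leap years = 12 − 0 + 0 = 12.

12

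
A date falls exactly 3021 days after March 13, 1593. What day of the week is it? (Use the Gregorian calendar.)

Wednesday

First find the weekday of Mar 13, 1593. Doomsday rule: the anchor day for the 1500s is Wednesday. For year 93: 93÷12 = 7 r 9, and 9÷4 = 2, so 7+9+2 = 18.
Wednesday + 18 ≡ Sunday — that's 1593's doomsday.
In March the doomsday date is Mar 14.
Mar 13 is 1 day before Mar 14; 1 mod 7 = 1, so Sunday − 1 = Saturday.
3021 mod 7 = 4, so 3021 days after a Saturday is Saturday + 4 = Wednesday.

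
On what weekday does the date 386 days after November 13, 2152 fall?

Tuesday

Nov 13, 2152 is a Monday.
386 mod 7 = 1, so 386 days after a Monday is Monday + 1 = Tuesday.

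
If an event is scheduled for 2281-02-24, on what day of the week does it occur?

Doomsday rule: the anchor day for the 2200s is Friday. For year 81: 81÷12 = 6 r 9, and 9÷4 = 2, so 6+9+2 = 17.
Friday + 17 ≡ Monday — that's 2281's doomsday.
In February the doomsday date is Feb 28 (2281 is not a leap year).
Feb 24 is 4 days before Feb 28; 4 mod 7 = 4, so Monday − 4 = Thursday.

Thursday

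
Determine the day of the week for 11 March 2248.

January 1, 2248 is a Saturday.
Jan 1, 2248 → Feb 1, 2248: 31 days (January has 31).
Feb 1, 2248 → Mar 1, 2248: 29 days (February has 29).
Mar 1, 2248 → Mar 11, 2248: 10 days.
Total: 70 days.
70 mod 7 = 0, so Saturday + 0 = Saturday.

Saturday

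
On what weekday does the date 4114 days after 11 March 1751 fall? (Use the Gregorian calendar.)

Tuesday

First find the weekday of Mar 11, 1751. Doomsday rule: the anchor day for the 1700s is Sunday. For year 51: 51÷12 = 4 r 3, and 3÷4 = 0, so 4+3+0 = 7.
Sunday + 7 ≡ Sunday — that's 1751's doomsday.
In March the doomsday date is Mar 14.
Mar 11 is 3 days before Mar 14; 3 mod 7 = 3, so Sunday − 3 = Thursday.
4114 mod 7 = 5, so 4114 days after a Thursday is Thursday + 5 = Tuesday.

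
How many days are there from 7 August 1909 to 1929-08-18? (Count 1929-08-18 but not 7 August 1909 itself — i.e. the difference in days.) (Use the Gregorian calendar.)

7316

Aug 7, 1909 → Aug 7, 1910: 365 days.
Aug 7, 1910 → Aug 7, 1911: 365 days.
Aug 7, 1911 → Aug 7, 1912: 366 days (Feb 29, 1912 is in that span).
Aug 7, 1912 → Aug 7, 1913: 365 days.
Aug 7, 1913 → Aug 7, 1914: 365 days.
Aug 7, 1914 → Aug 7, 1915: 365 days.
Aug 7, 1915 → Aug 7, 1916: 366 days (Feb 29, 1916 is in that span).
Aug 7, 1916 → Aug 7, 1917: 365 days.
Aug 7, 1917 → Aug 7, 1918: 365 days.
Aug 7, 1918 → Aug 7, 1919: 365 days.
Aug 7, 1919 → Aug 7, 1920: 366 days (Feb 29, 1920 is in that span).
Aug 7, 1920 → Aug 7, 1921: 365 days.
Aug 7, 1921 → Aug 7, 1922: 365 days.
Aug 7, 1922 → Aug 7, 1923: 365 days.
Aug 7, 1923 → Aug 7, 1924: 366 days (Feb 29, 1924 is in that span).
Aug 7, 1924 → Aug 7, 1925: 365 days.
Aug 7, 1925 → Aug 7, 1926: 365 days.
Aug 7, 1926 → Aug 7, 1927: 365 days.
Aug 7, 1927 → Aug 7, 1928: 366 days (Feb 29, 1928 is in that span).
Aug 7, 1928 → Sep 7, 1928: 31 days (August has 31).
Sep 7, 1928 → Oct 7, 1928: 30 days (September has 30).
Oct 7, 1928 → Nov 7, 1928: 31 days (October has 31).
Nov 7, 1928 → Dec 7, 1928: 30 days (November has 30).
Dec 7, 1928 → Jan 7, 1929: 31 days (December has 31).
Jan 7, 1929 → Feb 7, 1929: 31 days (January has 31).
Feb 7, 1929 → Mar 7, 1929: 28 days (February has 28).
Mar 7, 1929 → Apr 7, 1929: 31 days (March has 31).
Apr 7, 1929 → May 7, 1929: 30 days (April has 30).
May 7, 1929 → Jun 7, 1929: 31 days (May has 31).
Jun 7, 1929 → Jul 7, 1929: 30 days (June has 30).
Jul 7, 1929 → Aug 7, 1929: 31 days (July has 31).
Aug 7, 1929 → Aug 18, 1929: 11 days.
Total: 7316 days.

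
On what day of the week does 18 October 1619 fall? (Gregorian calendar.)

Doomsday rule: the anchor day for the 1600s is Tuesday. For year 19: 19÷12 = 1 r 7, and 7÷4 = 1, so 1+7+1 = 9.
Tuesday + 9 ≡ Thursday — that's 1619's doomsday.
In October the doomsday date is Oct 10.
Oct 18 is 8 days after Oct 10; 8 mod 7 = 1, so Thursday + 1 = Friday.

Friday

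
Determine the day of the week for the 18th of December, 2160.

Doomsday rule: the anchor day for the 2100s is Sunday. For year 60: 60÷12 = 5 r 0, and 0÷4 = 0, so 5+0+0 = 5.
Sunday + 5 ≡ Friday — that's 2160's doomsday.
In December the doomsday date is Dec 12.
Dec 18 is 6 days after Dec 12; 6 mod 7 = 6, so Friday + 6 = Thursday.

Thursday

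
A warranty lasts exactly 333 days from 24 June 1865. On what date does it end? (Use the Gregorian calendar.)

Jun has 30 days: +7 → Jul 1, 1865 (326 left).
Jul has 31 days: +31 → Aug 1, 1865 (295 left).
Aug has 31 days: +31 → Sep 1, 1865 (264 left).
Sep has 30 days: +30 → Oct 1, 1865 (234 left).
Oct has 31 days: +31 → Nov 1, 1865 (203 left).
Nov has 30 days: +30 → Dec 1, 1865 (173 left).
Dec has 31 days: +31 → Jan 1, 1866 (142 left).
Jan has 31 days: +31 → Feb 1, 1866 (111 left).
Feb has 28 days: +28 → Mar 1, 1866 (83 left).
Mar has 31 days: +31 → Apr 1, 1866 (52 left).
Apr has 30 days: +30 → May 1, 1866 (22 left).
+22 → May 23, 1866.

May 23, 1866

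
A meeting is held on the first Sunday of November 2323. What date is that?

November 4, 2323

November 1, 2323 is a Thursday.
The first Sunday is therefore November 4 (3 days later).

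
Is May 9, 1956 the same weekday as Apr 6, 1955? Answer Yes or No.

Yes

From Apr 6, 1955 to May 9, 1956 is 399 days.
399 mod 7 = 0, so they are the same weekday.
(Apr 6, 1955 is a Wednesday; May 9, 1956 is a Wednesday.)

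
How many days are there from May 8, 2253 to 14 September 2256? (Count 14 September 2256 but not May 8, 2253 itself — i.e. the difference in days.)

May 8, 2253 → May 8, 2254: 365 days.
May 8, 2254 → May 8, 2255: 365 days.
May 8, 2255 → May 8, 2256: 366 days (Feb 29, 2256 is in that span).
May 8, 2256 → Jun 8, 2256: 31 days (May has 31).
Jun 8, 2256 → Jul 8, 2256: 30 days (June has 30).
Jul 8, 2256 → Aug 8, 2256: 31 days (July has 31).
Aug 8, 2256 → Sep 8, 2256: 31 days (August has 31).
Sep 8, 2256 → Sep 14, 2256: 6 days.
Total: 1225 days.

1225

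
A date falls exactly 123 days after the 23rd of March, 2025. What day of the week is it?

First find the weekday of Mar 23, 2025. Doomsday rule: the anchor day for the 2000s is Tuesday. For year 25: 25÷12 = 2 r 1, and 1÷4 = 0, so 2+1+0 = 3.
Tuesday + 3 ≡ Friday — that's 2025's doomsday.
In March the doomsday date is Mar 14.
Mar 23 is 9 days after Mar 14; 9 mod 7 = 2, so Friday + 2 = Sunday.
123 mod 7 = 4, so 123 days after a Sunday is Sunday + 4 = Thursday.

Thursday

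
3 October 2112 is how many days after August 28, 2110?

Aug 28, 2110 → Aug 28, 2111: 365 days.
Aug 28, 2111 → Aug 28, 2112: 366 days (Feb 29, 2112 is in that span).
Aug 28, 2112 → Sep 28, 2112: 31 days (August has 31).
Sep 28, 2112 → Oct 3, 2112: 5 days.
Total: 767 days.

767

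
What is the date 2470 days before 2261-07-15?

−365 (one year) → Jul 15, 2260 (2105 left).
−366 (one year; includes Feb 29, 2260) → Jul 15, 2259 (1739 left).
−365 (one year) → Jul 15, 2258 (1374 left).
−365 (one year) → Jul 15, 2257 (1009 left).
−365 (one year) → Jul 15, 2256 (644 left).
−366 (one year; includes Feb 29, 2256) → Jul 15, 2255 (278 left).
−15 → Jun 30, 2255 (end of Jun, 30 days; 263 left).
−30 → May 31, 2255 (end of May, 31 days; 233 left).
−31 → Apr 30, 2255 (end of Apr, 30 days; 202 left).
−30 → Mar 31, 2255 (end of Mar, 31 days; 172 left).
−31 → Feb 28, 2255 (end of Feb, 28 days; 141 left).
−28 → Jan 31, 2255 (end of Jan, 31 days; 113 left).
−31 → Dec 31, 2254 (end of Dec, 31 days; 82 left).
−31 → Nov 30, 2254 (end of Nov, 30 days; 51 left).
−30 → Oct 31, 2254 (end of Oct, 31 days; 21 left).
−21 → Oct 10, 2254.

October 10, 2254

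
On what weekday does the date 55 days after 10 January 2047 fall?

Wednesday

First find the weekday of Jan 10, 2047. Doomsday rule: the anchor day for the 2000s is Tuesday. For year 47: 47÷12 = 3 r 11, and 11÷4 = 2, so 3+11+2 = 16.
Tuesday + 16 ≡ Thursday — that's 2047's doomsday.
In January the doomsday date is Jan 3 (2047 is not a leap year).
Jan 10 is 7 days after Jan 3; 7 mod 7 = 0, so Thursday + 0 = Thursday.
55 mod 7 = 6, so 55 days after a Thursday is Thursday + 6 = Wednesday.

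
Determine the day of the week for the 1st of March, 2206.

Saturday

January 1, 2206 is a Wednesday.
Jan 1, 2206 → Feb 1, 2206: 31 days (January has 31).
Feb 1, 2206 → Mar 1, 2206: 28 days.
Total: 59 days.
59 mod 7 = 3, so Wednesday + 3 = Saturday.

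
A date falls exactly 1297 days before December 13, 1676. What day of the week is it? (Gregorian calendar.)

Dec 13, 1676 is a Sunday.
1297 mod 7 = 2, so 1297 days before a Sunday is Sunday − 2 = Friday.

Friday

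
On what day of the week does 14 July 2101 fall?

Doomsday rule: the anchor day for the 2100s is Sunday. For year 01: 1÷12 = 0 r 1, and 1÷4 = 0, so 0+1+0 = 1.
Sunday + 1 ≡ Monday — that's 2101's doomsday.
In July the doomsday date is Jul 11.
Jul 14 is 3 days after Jul 11; 3 mod 7 = 3, so Monday + 3 = Thursday.

Thursday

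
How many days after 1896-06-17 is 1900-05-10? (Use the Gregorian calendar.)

1422

Jun 17, 1896 → Jun 17, 1897: 365 days.
Jun 17, 1897 → Jun 17, 1898: 365 days.
Jun 17, 1898 → Jun 17, 1899: 365 days.
Jun 17, 1899 → Jul 17, 1899: 30 days (June has 30).
Jul 17, 1899 → Aug 17, 1899: 31 days (July has 31).
Aug 17, 1899 → Sep 17, 1899: 31 days (August has 31).
Sep 17, 1899 → Oct 17, 1899: 30 days (September has 30).
Oct 17, 1899 → Nov 17, 1899: 31 days (October has 31).
Nov 17, 1899 → Dec 17, 1899: 30 days (November has 30).
Dec 17, 1899 → Jan 17, 1900: 31 days (December has 31).
Jan 17, 1900 → Feb 17, 1900: 31 days (January has 31).
Feb 17, 1900 → Mar 17, 1900: 28 days (February has 28).
Mar 17, 1900 → Apr 17, 1900: 31 days (March has 31).
Apr 17, 1900 → May 10, 1900: 23 days.
Total: 1422 days.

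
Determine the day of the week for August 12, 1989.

January 1, 1989 is a Sunday.
Jan 1, 1989 → Feb 1, 1989: 31 days (January has 31).
Feb 1, 1989 → Mar 1, 1989: 28 days (February has 28).
Mar 1, 1989 → Apr 1, 1989: 31 days (March has 31).
Apr 1, 1989 → May 1, 1989: 30 days (April has 30).
May 1, 1989 → Jun 1, 1989: 31 days (May has 31).
Jun 1, 1989 → Jul 1, 1989: 30 days (June has 30).
Jul 1, 1989 → Aug 1, 1989: 31 days (July has 31).
Aug 1, 1989 → Aug 12, 1989: 11 days.
Total: 223 days.
223 mod 7 = 6, so Sunday + 6 = Saturday.

Saturday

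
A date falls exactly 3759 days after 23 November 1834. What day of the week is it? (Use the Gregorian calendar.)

Nov 23, 1834 is a Sunday.
3759 mod 7 = 0, so 3759 days after a Sunday is Sunday + 0 = Sunday.

Sunday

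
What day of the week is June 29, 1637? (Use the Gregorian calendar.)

Doomsday rule: the anchor day for the 1600s is Tuesday. For year 37: 37÷12 = 3 r 1, and 1÷4 = 0, so 3+1+0 = 4.
Tuesday + 4 ≡ Saturday — that's 1637's doomsday.
In June the doomsday date is Jun 6.
Jun 29 is 23 days after Jun 6; 23 mod 7 = 2, so Saturday + 2 = Monday.

Monday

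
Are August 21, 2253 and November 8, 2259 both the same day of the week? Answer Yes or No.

No

From Aug 21, 2253 to Nov 8, 2259 is 2270 days.
2270 mod 7 = 2, so they are different weekdays.
(Aug 21, 2253 is a Sunday; Nov 8, 2259 is a Tuesday.)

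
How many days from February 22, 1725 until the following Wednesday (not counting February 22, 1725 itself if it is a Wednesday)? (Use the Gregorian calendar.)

Feb 22, 1725 is a Thursday.
From Thursday to the next Wednesday is 6 days.

6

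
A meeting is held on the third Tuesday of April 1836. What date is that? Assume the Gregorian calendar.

April 19, 1836

April 1, 1836 is a Friday.
The first Tuesday is therefore April 5 (4 days later).
The third Tuesday is 5 + 2×7 = April 19.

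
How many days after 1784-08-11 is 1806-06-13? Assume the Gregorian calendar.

Aug 11, 1784 → Aug 11, 1785: 365 days.
Aug 11, 1785 → Aug 11, 1786: 365 days.
Aug 11, 1786 → Aug 11, 1787: 365 days.
Aug 11, 1787 → Aug 11, 1788: 366 days (Feb 29, 1788 is in that span).
Aug 11, 1788 → Aug 11, 1789: 365 days.
Aug 11, 1789 → Aug 11, 1790: 365 days.
Aug 11, 1790 → Aug 11, 1791: 365 days.
Aug 11, 1791 → Aug 11, 1792: 366 days (Feb 29, 1792 is in that span).
Aug 11, 1792 → Aug 11, 1793: 365 days.
Aug 11, 1793 → Aug 11, 1794: 365 days.
Aug 11, 1794 → Aug 11, 1795: 365 days.
Aug 11, 1795 → Aug 11, 1796: 366 days (Feb 29, 1796 is in that span).
Aug 11, 1796 → Aug 11, 1797: 365 days.
Aug 11, 1797 → Aug 11, 1798: 365 days.
Aug 11, 1798 → Aug 11, 1799: 365 days.
Aug 11, 1799 → Aug 11, 1800: 365 days.
Aug 11, 1800 → Aug 11, 1801: 365 days.
Aug 11, 1801 → Aug 11, 1802: 365 days.
Aug 11, 1802 → Aug 11, 1803: 365 days.
Aug 11, 1803 → Aug 11, 1804: 366 days (Feb 29, 1804 is in that span).
Aug 11, 1804 → Aug 11, 1805: 365 days.
Aug 11, 1805 → Sep 11, 1805: 31 days (August has 31).
Sep 11, 1805 → Oct 11, 1805: 30 days (September has 30).
Oct 11, 1805 → Nov 11, 1805: 31 days (October has 31).
Nov 11, 1805 → Dec 11, 1805: 30 days (November has 30).
Dec 11, 1805 → Jan 11, 1806: 31 days (December has 31).
Jan 11, 1806 → Feb 11, 1806: 31 days (January has 31).
Feb 11, 1806 → Mar 11, 1806: 28 days (February has 28).
Mar 11, 1806 → Apr 11, 1806: 31 days (March has 31).
Apr 11, 1806 → May 11, 1806: 30 days (April has 30).
May 11, 1806 → Jun 11, 1806: 31 days (May has 31).
Jun 11, 1806 → Jun 13, 1806: 2 days.
Total: 7975 days.

7975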